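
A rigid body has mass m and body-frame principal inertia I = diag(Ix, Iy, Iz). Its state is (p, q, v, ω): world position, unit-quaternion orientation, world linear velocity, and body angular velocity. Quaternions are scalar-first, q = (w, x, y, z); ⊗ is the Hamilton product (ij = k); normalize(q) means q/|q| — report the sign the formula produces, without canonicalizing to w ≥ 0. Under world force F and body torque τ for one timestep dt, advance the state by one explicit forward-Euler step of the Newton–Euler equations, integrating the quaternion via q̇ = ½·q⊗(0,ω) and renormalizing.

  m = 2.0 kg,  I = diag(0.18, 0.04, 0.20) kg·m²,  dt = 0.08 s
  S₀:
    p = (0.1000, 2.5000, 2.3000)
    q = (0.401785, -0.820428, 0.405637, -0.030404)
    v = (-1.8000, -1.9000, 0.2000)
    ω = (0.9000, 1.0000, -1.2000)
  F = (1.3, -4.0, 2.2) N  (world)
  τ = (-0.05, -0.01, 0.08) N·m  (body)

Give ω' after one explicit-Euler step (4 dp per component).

angular accel α = (0.7889, -0.7900, 1.0300)
new body rate ω' = (0.9631, 0.9368, -1.1176)

ω' = (0.9631, 0.9368, -1.1176)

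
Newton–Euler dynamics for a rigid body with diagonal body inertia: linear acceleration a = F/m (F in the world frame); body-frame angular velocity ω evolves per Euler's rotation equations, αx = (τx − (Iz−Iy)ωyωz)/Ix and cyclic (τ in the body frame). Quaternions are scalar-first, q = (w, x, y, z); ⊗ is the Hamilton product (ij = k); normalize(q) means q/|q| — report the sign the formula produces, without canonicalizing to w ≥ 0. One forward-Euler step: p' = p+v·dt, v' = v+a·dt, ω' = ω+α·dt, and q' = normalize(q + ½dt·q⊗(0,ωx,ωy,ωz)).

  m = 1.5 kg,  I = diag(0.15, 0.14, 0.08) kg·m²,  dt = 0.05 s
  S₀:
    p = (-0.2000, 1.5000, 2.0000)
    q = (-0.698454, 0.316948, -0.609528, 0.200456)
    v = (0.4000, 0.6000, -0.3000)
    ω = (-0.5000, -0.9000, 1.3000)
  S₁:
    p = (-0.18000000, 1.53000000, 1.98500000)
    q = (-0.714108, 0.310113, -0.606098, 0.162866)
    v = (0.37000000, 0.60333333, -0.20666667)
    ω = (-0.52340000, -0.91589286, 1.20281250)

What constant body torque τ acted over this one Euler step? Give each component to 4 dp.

τ = (0.0000, -0.0900, -0.1600)

rate change Δω = (-0.02340000, -0.01589286, -0.09718750)
precession coupling = (0.0702, -0.0455, -0.0045)
applied torque τ = (0.0000, -0.0900, -0.1600)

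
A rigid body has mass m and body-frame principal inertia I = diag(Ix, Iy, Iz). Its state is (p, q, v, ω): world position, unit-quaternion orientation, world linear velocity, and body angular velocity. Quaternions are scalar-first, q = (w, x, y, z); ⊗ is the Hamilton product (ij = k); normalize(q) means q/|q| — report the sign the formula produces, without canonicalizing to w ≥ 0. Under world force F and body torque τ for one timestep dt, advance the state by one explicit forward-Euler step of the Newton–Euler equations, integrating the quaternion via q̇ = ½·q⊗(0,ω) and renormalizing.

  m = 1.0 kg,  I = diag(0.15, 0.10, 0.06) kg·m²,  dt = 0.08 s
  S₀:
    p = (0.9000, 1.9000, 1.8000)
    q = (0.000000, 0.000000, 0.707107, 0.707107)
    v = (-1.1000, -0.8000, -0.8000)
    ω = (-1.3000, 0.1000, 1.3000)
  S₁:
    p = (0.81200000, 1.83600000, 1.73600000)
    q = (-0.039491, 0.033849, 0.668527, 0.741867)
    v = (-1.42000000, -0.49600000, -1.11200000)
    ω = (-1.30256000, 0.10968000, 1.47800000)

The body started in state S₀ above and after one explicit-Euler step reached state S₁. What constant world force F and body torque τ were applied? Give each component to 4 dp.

F = (-4.0000, 3.8000, -3.9000)
τ = (-0.0100, -0.1400, 0.1400)

ω₁ − ω₀ = (-0.00256000, 0.00968000, 0.17800000)
precession coupling = (-0.0052, -0.1521, 0.0065)
τ = I·(Δω/dt) + ω₀×(Iω₀) = (-0.0100, -0.1400, 0.1400)
Δv = v₁−v₀ = (-0.32000000, 0.30400000, -0.31200000)
F = m·Δv/dt = (-4.0000, 3.8000, -3.9000)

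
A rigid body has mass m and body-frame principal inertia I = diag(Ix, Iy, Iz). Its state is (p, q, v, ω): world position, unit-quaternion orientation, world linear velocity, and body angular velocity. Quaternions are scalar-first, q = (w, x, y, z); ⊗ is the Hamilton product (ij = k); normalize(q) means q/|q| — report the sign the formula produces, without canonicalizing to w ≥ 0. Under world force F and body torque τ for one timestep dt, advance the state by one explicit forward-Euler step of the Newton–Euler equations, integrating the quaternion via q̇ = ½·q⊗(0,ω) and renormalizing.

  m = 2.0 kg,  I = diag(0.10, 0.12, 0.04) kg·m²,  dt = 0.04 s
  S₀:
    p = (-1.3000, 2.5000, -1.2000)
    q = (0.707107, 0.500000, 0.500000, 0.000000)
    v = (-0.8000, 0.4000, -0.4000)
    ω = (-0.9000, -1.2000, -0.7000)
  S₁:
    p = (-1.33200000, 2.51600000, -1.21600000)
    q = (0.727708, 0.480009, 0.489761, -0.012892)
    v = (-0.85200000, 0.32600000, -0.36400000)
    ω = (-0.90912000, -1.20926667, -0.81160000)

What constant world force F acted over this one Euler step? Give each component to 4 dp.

F = (-2.6000, -3.7000, 1.8000)

v₁ − v₀ = (-0.05200000, -0.07400000, 0.03600000)
F = m·Δv/dt = (-2.6000, -3.7000, 1.8000)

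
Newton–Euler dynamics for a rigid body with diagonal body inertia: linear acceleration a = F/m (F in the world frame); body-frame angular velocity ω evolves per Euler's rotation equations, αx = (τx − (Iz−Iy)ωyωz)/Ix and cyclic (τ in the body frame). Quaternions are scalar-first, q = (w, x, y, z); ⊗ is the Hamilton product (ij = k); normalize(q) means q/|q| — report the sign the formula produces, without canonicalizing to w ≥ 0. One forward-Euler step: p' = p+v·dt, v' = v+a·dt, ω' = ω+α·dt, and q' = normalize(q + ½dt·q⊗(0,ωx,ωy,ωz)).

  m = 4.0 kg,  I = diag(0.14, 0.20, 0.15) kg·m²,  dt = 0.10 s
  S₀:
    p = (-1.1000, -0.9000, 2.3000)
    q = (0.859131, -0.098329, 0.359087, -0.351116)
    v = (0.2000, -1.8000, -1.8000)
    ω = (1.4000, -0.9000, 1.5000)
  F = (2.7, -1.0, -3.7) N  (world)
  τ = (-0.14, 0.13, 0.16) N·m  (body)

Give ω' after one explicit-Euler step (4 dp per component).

ω' = (1.2518, -0.8245, 1.6571)

precession coupling ω×(Iω) = (0.0675, -0.0210, -0.0756)
α = I⁻¹(τ − ω×Iω) = (-1.4821, 0.7550, 1.5707)
ω' = ω + α·dt = (1.2518, -0.8245, 1.6571)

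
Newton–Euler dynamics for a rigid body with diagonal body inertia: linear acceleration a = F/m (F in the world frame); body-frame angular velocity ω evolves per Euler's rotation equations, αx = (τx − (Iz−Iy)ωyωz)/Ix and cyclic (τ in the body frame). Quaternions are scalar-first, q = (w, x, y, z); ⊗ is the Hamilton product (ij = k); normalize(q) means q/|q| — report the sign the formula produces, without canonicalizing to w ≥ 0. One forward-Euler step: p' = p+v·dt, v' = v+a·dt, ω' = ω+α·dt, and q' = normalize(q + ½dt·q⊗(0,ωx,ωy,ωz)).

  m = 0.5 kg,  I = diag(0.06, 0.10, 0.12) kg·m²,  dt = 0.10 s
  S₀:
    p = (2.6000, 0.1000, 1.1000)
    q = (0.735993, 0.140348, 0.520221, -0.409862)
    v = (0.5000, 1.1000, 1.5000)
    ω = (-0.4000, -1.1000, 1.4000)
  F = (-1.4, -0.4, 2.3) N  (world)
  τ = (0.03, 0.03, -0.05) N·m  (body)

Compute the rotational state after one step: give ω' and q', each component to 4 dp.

ω' = (-0.2987, -1.1036, 1.3437)
q' = (0.7928, 0.1389, 0.4761, -0.3542)

gyro term ω×Iω = (-0.0308, 0.0336, 0.0176)
angular accel α = (1.0133, -0.0360, -0.5633)
ω + α·dt = (-0.2987, -1.1036, 1.3437)
Hamilton product q⊗(0,ω) = (1.2021891, -0.0169360, -0.8421347, 1.0840958)
q + ½dt·q⊗(0,ω), renormalized = (0.7928, 0.1389, 0.4761, -0.3542)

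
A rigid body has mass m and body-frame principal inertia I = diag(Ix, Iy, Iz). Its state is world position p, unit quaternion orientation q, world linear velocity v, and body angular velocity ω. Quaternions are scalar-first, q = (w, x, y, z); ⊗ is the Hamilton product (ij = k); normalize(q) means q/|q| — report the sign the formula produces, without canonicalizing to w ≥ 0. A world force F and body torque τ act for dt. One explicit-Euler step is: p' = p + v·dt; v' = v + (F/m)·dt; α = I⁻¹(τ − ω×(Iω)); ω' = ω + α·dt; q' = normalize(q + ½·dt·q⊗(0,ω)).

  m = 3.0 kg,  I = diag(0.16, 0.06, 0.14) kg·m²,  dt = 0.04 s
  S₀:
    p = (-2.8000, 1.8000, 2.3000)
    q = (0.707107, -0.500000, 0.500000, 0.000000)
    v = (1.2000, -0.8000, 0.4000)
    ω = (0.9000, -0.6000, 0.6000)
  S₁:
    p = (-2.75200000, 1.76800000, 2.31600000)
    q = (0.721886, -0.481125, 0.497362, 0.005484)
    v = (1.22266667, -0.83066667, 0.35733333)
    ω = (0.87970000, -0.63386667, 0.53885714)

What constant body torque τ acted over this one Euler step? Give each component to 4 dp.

ω₁ − ω₀ = (-0.02030000, -0.03386667, -0.06114286)
gyro term ω₀×Iω₀ = (-0.0288, 0.0108, 0.0540)
applied torque τ = (-0.1100, -0.0400, -0.1600)

τ = (-0.1100, -0.0400, -0.1600)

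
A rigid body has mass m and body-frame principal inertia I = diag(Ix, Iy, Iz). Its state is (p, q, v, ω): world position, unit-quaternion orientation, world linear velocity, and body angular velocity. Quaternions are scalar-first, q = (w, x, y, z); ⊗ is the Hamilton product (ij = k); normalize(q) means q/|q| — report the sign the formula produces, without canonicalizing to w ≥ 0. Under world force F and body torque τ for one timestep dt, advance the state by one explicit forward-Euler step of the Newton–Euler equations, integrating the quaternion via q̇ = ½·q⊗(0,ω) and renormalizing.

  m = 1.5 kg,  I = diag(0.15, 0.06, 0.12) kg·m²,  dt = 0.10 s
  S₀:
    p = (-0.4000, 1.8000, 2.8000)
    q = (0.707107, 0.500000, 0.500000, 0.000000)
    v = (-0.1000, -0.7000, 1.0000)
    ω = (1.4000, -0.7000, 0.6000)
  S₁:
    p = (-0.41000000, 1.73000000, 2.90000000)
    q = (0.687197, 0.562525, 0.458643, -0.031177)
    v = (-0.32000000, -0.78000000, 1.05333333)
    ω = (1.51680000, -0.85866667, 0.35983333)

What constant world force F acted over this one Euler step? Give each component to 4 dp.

velocity change Δv = (-0.22000000, -0.08000000, 0.05333333)
F = m·Δv/dt = (-3.3000, -1.2000, 0.8000)

F = (-3.3000, -1.2000, 0.8000)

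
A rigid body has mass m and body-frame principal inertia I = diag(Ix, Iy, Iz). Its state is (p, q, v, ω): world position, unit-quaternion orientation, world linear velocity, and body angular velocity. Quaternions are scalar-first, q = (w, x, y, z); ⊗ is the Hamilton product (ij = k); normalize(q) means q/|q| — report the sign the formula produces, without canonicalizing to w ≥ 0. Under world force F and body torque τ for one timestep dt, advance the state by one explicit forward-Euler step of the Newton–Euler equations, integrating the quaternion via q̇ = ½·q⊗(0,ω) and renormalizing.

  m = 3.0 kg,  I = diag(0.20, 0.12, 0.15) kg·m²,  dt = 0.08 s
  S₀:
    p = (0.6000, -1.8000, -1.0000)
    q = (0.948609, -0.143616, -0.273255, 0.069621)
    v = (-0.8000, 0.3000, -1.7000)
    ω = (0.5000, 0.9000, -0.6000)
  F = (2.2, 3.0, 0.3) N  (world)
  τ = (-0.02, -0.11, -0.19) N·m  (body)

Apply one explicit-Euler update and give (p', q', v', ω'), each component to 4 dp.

p' = (0.5360, -1.7760, -1.1360)
q' = (0.9619, -0.1205, -0.2409, 0.0471)
v' = (-0.7413, 0.3800, -1.6920)
ω' = (0.4985, 0.8367, -0.6821)

gyro term ω×Iω = (-0.0162, -0.0150, -0.0360)
(τ − ω×Iω)/I = (-0.0190, -0.7917, -1.0267)
ω' = ω + α·dt = (0.4985, 0.8367, -0.6821)
Hamilton product q⊗(0,ω) = (0.3595101, 0.5755986, 0.8023890, -0.5617923)
q + ½dt·q⊗(0,ω), renormalized = (0.9619, -0.1205, -0.2409, 0.0471)
p' = p + v·dt = (0.5360, -1.7760, -1.1360)
v + (F/m)dt = (-0.7413, 0.3800, -1.6920)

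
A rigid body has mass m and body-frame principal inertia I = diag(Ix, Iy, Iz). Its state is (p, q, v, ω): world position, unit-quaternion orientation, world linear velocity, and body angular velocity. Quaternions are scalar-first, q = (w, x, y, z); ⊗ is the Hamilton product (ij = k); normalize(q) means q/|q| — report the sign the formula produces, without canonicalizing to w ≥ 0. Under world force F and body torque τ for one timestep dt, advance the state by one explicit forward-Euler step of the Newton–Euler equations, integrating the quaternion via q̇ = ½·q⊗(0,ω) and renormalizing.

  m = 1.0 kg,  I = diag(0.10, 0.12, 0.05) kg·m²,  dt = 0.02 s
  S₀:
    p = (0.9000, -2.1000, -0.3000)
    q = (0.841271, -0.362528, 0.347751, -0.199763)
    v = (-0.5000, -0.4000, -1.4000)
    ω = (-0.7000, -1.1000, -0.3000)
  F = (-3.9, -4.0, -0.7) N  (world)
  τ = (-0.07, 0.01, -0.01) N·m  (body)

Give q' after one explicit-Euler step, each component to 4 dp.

q' = (0.8419, -0.3716, 0.3388, -0.1958)

q⊗(0,ω) = (0.0688276, -0.9129543, -0.8943224, 0.3898252)
q + ½dt·q⊗(0,ω), renormalized = (0.8419, -0.3716, 0.3388, -0.1958)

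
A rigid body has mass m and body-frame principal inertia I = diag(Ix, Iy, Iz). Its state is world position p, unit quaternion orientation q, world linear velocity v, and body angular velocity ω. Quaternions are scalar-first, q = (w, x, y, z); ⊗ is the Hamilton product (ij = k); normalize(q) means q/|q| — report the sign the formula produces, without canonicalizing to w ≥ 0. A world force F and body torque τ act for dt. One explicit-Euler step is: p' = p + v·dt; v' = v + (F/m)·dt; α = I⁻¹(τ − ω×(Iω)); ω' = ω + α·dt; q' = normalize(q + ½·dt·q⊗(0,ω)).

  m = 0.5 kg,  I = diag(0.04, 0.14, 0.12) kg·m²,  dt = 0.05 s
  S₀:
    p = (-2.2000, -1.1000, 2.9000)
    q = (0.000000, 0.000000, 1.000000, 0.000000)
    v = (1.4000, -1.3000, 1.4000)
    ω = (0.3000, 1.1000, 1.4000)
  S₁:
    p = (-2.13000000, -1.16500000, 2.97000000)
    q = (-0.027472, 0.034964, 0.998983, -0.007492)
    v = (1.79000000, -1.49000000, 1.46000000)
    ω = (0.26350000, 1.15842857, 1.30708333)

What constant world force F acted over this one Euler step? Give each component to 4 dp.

velocity change Δv = (0.39000000, -0.19000000, 0.06000000)
applied force F = (3.9000, -1.9000, 0.6000)

F = (3.9000, -1.9000, 0.6000)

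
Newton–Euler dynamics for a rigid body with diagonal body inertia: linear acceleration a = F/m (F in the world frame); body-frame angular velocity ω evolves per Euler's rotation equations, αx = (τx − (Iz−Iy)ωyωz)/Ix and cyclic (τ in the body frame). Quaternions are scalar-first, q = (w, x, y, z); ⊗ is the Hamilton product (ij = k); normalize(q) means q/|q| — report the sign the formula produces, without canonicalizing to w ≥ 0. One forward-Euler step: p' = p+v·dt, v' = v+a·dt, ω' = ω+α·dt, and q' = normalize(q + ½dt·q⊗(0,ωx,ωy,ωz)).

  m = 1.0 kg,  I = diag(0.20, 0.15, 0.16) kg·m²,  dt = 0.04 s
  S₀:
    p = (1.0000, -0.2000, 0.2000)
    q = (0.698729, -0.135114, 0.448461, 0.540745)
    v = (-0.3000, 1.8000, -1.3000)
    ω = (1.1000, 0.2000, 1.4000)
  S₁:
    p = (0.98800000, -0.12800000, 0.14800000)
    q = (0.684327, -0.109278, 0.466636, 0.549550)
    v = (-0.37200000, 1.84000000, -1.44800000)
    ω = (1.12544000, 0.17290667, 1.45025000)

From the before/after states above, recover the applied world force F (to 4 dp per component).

F = (-1.8000, 1.0000, -3.7000)

v₁ − v₀ = (-0.07200000, 0.04000000, -0.14800000)
applied force F = (-1.8000, 1.0000, -3.7000)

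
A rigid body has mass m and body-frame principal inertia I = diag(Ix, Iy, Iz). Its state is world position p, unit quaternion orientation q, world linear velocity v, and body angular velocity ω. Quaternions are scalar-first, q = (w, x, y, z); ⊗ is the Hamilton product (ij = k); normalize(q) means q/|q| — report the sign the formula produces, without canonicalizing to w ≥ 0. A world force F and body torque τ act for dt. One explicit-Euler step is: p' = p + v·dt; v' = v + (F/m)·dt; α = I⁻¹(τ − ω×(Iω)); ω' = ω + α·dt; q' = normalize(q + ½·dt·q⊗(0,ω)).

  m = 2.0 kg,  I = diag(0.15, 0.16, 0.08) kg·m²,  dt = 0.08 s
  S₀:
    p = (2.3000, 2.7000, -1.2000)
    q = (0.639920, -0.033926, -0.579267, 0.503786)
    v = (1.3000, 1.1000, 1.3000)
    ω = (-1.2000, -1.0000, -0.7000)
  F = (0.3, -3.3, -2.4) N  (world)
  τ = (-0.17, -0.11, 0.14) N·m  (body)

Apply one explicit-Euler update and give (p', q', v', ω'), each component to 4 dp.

p' = (2.4040, 2.7880, -1.0960)
q' = (0.6278, -0.0282, -0.6285, 0.4583)
v' = (1.3120, 0.9680, 1.2040)
ω' = (-1.2608, -1.0844, -0.5720)

precession coupling ω×(Iω) = (-0.0560, 0.0588, 0.0120)
angular accel α = (-0.7600, -1.0550, 1.6000)
ω + α·dt = (-1.2608, -1.0844, -0.5720)
Hamilton product q⊗(0,ω) = (-0.2673280, 0.1413689, -1.2682114, -1.1091384)
q' = normalize(q + ½dt·q⊗(0,ω)) = (0.6278, -0.0282, -0.6285, 0.4583)
a = F/m = (0.1500, -1.6500, -1.2000)
new position p' = (2.4040, 2.7880, -1.0960)
v' = v + a·dt = (1.3120, 0.9680, 1.2040)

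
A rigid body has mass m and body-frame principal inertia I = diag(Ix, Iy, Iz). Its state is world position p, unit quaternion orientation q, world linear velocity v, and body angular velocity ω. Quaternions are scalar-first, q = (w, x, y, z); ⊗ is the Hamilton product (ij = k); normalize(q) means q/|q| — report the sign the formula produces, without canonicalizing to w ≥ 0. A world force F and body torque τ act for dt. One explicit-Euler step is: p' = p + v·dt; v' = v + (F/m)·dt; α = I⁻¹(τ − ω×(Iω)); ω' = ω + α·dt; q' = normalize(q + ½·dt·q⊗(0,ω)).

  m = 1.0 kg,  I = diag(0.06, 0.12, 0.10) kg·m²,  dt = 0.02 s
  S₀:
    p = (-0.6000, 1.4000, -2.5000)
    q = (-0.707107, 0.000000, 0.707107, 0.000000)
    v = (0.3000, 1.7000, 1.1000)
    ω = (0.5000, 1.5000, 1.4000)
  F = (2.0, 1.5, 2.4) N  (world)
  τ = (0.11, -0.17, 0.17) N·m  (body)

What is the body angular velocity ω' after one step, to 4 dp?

precession coupling ω×(Iω) = (-0.0420, -0.0280, 0.0450)
angular accel α = (2.5333, -1.1833, 1.2500)
ω + α·dt = (0.5507, 1.4763, 1.4250)

ω' = (0.5507, 1.4763, 1.4250)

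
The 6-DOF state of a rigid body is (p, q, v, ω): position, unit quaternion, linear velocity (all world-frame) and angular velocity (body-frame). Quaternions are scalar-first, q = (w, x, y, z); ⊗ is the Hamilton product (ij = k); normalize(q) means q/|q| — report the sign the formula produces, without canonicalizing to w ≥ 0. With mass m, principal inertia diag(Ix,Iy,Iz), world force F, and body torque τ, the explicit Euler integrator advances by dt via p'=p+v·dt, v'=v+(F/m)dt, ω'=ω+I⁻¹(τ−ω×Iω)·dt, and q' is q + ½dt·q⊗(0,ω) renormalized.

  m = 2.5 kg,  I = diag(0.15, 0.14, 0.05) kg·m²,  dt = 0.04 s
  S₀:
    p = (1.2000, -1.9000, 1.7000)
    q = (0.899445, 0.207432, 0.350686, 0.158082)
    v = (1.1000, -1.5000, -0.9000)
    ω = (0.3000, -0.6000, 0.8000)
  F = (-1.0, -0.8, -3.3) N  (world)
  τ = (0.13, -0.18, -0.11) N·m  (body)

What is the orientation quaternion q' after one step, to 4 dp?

q' = (0.8997, 0.2203, 0.3374, 0.1678)

2q̇ = q⊗(0,ω) = (0.0217164, 0.6452315, -0.6581880, 0.4898910)
q' = normalize(q + ½dt·q⊗(0,ω)) = (0.8997, 0.2203, 0.3374, 0.1678)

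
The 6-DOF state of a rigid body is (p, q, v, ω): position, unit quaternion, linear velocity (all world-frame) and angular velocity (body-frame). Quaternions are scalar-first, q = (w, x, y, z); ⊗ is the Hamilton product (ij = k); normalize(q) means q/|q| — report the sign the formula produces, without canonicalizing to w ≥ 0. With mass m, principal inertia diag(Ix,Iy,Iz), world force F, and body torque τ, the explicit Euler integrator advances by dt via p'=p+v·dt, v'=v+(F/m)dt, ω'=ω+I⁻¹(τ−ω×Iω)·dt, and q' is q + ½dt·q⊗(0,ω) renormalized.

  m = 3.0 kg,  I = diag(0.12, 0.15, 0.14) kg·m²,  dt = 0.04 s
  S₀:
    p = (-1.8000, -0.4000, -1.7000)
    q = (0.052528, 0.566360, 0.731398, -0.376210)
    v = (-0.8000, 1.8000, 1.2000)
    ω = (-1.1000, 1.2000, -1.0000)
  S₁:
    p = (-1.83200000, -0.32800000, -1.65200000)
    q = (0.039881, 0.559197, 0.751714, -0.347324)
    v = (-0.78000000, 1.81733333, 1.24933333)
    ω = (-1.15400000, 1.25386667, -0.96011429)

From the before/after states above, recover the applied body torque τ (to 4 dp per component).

ω₁ − ω₀ = (-0.05400000, 0.05386667, 0.03988571)
τ = I·(Δω/dt) + ω₀×(Iω₀) = (-0.1500, 0.1800, 0.1000)

τ = (-0.1500, 0.1800, 0.1000)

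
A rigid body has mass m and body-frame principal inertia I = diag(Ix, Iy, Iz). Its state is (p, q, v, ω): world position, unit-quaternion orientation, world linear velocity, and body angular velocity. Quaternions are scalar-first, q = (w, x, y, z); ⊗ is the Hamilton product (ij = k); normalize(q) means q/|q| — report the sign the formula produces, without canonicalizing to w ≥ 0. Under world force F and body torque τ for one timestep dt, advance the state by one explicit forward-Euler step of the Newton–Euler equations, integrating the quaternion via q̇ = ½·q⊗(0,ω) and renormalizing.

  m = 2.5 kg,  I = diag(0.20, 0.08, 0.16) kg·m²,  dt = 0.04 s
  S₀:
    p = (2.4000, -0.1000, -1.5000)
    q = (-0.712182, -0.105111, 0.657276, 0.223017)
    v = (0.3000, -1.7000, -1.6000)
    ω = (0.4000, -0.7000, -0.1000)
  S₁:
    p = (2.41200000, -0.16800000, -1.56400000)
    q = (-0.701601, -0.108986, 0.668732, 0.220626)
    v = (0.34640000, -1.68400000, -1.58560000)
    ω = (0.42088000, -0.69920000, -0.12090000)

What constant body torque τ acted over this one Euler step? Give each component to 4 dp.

ω₁ − ω₀ = (0.02088000, 0.00080000, -0.02090000)
ω₀×(Iω₀) = (0.0056, -0.0016, 0.0336)
applied torque τ = (0.1100, 0.0000, -0.0500)

τ = (0.1100, 0.0000, -0.0500)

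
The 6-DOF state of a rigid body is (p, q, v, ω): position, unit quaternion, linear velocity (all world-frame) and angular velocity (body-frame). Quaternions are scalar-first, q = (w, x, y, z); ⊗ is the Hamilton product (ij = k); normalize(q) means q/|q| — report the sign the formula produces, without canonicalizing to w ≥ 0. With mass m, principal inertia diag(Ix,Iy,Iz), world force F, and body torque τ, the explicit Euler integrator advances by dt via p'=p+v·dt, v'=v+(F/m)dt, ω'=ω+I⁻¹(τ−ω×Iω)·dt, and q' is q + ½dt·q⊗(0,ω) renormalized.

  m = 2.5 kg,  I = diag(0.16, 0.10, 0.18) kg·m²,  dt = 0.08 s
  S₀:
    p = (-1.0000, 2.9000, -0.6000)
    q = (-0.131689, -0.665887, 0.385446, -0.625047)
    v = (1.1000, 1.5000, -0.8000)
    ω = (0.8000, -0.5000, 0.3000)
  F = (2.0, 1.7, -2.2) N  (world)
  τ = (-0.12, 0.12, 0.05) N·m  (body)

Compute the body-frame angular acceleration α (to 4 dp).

α = (-0.6750, 1.2480, 0.1444)

ω×(Iω) gyroscopic = (-0.0120, -0.0048, 0.0240)
angular accel α = (-0.6750, 1.2480, 0.1444)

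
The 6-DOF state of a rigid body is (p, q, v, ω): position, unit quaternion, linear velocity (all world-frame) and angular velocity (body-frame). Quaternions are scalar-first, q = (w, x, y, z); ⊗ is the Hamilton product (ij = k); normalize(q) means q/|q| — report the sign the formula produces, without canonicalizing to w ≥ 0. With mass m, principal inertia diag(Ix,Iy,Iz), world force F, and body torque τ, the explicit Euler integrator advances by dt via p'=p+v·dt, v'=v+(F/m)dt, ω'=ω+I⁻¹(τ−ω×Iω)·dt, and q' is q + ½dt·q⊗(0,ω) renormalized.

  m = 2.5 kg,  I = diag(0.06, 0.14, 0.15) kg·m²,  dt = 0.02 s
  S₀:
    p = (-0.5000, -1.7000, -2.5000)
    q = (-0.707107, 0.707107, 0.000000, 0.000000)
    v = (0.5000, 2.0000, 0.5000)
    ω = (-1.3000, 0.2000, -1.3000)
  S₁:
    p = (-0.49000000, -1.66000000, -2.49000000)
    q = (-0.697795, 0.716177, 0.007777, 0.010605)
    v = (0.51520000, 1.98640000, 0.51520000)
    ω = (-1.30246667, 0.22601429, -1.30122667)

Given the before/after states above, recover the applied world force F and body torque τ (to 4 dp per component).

Δω = ω₁−ω₀ = (-0.00246667, 0.02601429, -0.00122667)
precession coupling = (-0.0026, -0.1521, -0.0208)
applied torque τ = (-0.0100, 0.0300, -0.0300)
v₁ − v₀ = (0.01520000, -0.01360000, 0.01520000)
m·(v₁−v₀)/dt = (1.9000, -1.7000, 1.9000)

F = (1.9000, -1.7000, 1.9000)
τ = (-0.0100, 0.0300, -0.0300)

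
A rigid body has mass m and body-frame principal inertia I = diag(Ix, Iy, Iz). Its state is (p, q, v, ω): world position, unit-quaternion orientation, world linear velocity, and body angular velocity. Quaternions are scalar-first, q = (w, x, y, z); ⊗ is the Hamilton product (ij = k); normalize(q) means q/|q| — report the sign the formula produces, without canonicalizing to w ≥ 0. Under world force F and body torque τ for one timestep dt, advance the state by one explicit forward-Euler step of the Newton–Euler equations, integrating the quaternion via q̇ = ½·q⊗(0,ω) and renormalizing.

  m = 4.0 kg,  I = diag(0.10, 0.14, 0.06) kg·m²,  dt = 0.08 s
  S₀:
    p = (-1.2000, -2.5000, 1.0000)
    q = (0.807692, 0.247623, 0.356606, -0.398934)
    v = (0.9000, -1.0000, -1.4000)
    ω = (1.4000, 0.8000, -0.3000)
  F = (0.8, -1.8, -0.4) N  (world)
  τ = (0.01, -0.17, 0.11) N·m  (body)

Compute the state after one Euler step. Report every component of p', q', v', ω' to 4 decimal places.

p' = (-1.1280, -2.5800, 0.8880)
q' = (0.7760, 0.3007, 0.3623, -0.4198)
v' = (0.9160, -1.0360, -1.4080)
ω' = (1.3926, 0.7125, -0.2131)

a = (0.2000, -0.4500, -0.1000)
p' = p + v·dt = (-1.1280, -2.5800, 0.8880)
v' = v + a·dt = (0.9160, -1.0360, -1.4080)
gyro term ω×Iω = (0.0192, -0.0168, 0.0448)
α = I⁻¹(τ − ω×Iω) = (-0.0920, -1.0943, 1.0867)
ω' = ω + α·dt = (1.3926, 0.7125, -0.2131)
q⊗(0,ω) = (-0.7516372, 1.3429342, 0.1619329, -0.5434576)
updated quaternion q' = (0.7760, 0.3007, 0.3623, -0.4198)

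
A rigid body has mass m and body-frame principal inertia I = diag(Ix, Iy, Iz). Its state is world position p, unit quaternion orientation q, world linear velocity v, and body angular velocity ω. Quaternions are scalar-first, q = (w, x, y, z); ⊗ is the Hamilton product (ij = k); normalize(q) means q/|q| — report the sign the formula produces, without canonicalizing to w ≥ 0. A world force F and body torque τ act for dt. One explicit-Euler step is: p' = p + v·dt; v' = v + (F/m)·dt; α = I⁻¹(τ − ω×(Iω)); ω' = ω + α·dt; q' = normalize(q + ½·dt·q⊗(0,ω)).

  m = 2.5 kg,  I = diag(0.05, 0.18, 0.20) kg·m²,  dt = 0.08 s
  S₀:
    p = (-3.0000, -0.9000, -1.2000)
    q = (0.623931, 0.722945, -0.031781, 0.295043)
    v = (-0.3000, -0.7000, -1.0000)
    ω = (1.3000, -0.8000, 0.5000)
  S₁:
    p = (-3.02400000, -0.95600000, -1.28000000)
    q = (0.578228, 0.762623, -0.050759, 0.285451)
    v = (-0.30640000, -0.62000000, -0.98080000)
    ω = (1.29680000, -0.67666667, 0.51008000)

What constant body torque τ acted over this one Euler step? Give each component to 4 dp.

rate change Δω = (-0.00320000, 0.12333333, 0.01008000)
precession coupling = (-0.0080, -0.0975, -0.1352)
τ = I·(Δω/dt) + ω₀×(Iω₀) = (-0.0100, 0.1800, -0.1100)

τ = (-0.0100, 0.1800, -0.1100)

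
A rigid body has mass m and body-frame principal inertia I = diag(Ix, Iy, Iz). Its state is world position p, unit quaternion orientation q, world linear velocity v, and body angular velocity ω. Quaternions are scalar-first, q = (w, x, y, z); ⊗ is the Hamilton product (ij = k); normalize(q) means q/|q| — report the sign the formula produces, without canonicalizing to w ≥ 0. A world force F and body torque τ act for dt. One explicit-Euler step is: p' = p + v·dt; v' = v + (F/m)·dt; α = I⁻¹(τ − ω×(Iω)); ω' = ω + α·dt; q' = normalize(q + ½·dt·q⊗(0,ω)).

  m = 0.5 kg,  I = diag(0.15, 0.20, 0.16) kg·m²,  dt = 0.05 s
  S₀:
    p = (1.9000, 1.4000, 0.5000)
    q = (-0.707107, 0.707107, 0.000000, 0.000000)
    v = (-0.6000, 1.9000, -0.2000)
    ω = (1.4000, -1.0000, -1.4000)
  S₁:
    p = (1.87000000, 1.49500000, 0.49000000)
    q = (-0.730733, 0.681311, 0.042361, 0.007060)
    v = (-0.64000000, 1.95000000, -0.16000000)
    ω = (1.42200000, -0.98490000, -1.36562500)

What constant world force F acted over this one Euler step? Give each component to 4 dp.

F = (-0.4000, 0.5000, 0.4000)

velocity change Δv = (-0.04000000, 0.05000000, 0.04000000)
F = m·Δv/dt = (-0.4000, 0.5000, 0.4000)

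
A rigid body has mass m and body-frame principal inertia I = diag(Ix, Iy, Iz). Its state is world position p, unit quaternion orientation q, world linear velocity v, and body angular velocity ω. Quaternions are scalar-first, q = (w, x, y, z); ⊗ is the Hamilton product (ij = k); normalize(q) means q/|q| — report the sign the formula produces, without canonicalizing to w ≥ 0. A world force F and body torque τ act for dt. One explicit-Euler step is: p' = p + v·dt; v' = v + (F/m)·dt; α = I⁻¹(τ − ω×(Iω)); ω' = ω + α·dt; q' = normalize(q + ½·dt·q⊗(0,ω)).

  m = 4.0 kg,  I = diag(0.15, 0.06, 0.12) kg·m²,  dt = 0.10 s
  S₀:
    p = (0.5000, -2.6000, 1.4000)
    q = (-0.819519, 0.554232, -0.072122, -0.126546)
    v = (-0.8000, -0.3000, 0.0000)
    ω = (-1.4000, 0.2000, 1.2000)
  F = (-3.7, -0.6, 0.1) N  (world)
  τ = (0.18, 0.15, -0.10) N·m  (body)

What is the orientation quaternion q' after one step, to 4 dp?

q' = (-0.7691, 0.6059, -0.1043, -0.1745)

2q̇ = q⊗(0,ω) = (0.9422044, 1.0860894, -0.6518178, -0.9735472)
q' = normalize(q + ½dt·q⊗(0,ω)) = (-0.7691, 0.6059, -0.1043, -0.1745)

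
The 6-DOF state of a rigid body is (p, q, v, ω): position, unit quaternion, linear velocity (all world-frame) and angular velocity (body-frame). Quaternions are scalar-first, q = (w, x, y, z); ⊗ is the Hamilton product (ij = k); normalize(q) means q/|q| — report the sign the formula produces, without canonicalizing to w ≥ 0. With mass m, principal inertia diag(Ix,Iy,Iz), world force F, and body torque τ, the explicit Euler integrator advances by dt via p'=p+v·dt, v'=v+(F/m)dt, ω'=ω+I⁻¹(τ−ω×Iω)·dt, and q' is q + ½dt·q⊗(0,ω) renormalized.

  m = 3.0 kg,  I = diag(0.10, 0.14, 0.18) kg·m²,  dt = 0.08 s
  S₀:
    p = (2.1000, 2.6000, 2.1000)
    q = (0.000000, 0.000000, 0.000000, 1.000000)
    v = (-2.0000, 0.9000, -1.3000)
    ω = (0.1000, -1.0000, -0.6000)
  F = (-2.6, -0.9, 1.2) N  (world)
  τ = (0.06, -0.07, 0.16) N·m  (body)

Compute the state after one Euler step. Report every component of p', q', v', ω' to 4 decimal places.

p' = (1.9400, 2.6720, 1.9960)
q' = (0.0240, 0.0400, 0.0040, 0.9989)
v' = (-2.0693, 0.8760, -1.2680)
ω' = (0.1288, -1.0427, -0.5271)

p + v·dt = (1.9400, 2.6720, 1.9960)
new velocity v' = (-2.0693, 0.8760, -1.2680)
ω×(Iω) gyroscopic = (0.0240, 0.0048, -0.0040)
angular accel α = (0.3600, -0.5343, 0.9111)
new body rate ω' = (0.1288, -1.0427, -0.5271)
2q̇ = q⊗(0,ω) = (0.6000000, 1.0000000, 0.1000000, 0.0000000)
q' = normalize(q + ½dt·q⊗(0,ω)) = (0.0240, 0.0400, 0.0040, 0.9989)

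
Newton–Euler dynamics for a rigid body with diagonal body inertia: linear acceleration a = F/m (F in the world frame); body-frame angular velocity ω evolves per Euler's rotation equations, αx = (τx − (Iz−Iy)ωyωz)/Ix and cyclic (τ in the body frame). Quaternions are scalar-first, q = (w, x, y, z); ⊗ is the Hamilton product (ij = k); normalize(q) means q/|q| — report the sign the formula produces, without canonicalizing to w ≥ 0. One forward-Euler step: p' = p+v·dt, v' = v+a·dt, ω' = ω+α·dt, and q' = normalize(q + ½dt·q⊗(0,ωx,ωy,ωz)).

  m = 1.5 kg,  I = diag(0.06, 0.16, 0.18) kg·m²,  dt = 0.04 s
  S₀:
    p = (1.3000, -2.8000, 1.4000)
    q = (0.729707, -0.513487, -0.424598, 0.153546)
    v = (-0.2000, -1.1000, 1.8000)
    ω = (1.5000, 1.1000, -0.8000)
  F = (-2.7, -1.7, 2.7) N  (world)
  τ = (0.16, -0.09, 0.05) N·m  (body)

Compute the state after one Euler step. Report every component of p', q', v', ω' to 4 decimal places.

ω×(Iω) gyroscopic = (-0.0176, 0.1440, 0.1650)
(τ − ω×Iω)/I = (2.9600, -1.4625, -0.6389)
new body rate ω' = (1.6184, 1.0415, -0.8256)
Hamilton product q⊗(0,ω) = (1.3601251, 1.2653383, 0.6222071, -0.5117043)
q' = normalize(q + ½dt·q⊗(0,ω)) = (0.7563, -0.4878, -0.4118, 0.1432)
a = (-1.8000, -1.1333, 1.8000)
p' = p + v·dt = (1.2920, -2.8440, 1.4720)
v' = v + a·dt = (-0.2720, -1.1453, 1.8720)

p' = (1.2920, -2.8440, 1.4720)
q' = (0.7563, -0.4878, -0.4118, 0.1432)
v' = (-0.2720, -1.1453, 1.8720)
ω' = (1.6184, 1.0415, -0.8256)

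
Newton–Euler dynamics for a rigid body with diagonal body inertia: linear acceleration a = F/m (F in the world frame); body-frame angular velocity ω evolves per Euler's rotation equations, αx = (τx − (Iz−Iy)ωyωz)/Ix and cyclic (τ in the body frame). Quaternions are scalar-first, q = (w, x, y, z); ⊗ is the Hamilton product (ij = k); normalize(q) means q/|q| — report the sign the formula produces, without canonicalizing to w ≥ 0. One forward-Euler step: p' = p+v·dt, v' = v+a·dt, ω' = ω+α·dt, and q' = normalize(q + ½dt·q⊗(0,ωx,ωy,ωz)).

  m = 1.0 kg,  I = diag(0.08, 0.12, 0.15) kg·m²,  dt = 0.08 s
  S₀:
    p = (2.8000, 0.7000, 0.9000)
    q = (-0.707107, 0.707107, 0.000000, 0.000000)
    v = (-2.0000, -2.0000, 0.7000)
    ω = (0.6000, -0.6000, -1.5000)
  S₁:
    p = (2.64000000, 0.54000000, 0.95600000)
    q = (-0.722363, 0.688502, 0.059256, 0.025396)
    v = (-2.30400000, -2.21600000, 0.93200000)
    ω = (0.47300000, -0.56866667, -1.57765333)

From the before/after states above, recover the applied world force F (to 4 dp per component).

F = (-3.8000, -2.7000, 2.9000)

v₁ − v₀ = (-0.30400000, -0.21600000, 0.23200000)
m·(v₁−v₀)/dt = (-3.8000, -2.7000, 2.9000)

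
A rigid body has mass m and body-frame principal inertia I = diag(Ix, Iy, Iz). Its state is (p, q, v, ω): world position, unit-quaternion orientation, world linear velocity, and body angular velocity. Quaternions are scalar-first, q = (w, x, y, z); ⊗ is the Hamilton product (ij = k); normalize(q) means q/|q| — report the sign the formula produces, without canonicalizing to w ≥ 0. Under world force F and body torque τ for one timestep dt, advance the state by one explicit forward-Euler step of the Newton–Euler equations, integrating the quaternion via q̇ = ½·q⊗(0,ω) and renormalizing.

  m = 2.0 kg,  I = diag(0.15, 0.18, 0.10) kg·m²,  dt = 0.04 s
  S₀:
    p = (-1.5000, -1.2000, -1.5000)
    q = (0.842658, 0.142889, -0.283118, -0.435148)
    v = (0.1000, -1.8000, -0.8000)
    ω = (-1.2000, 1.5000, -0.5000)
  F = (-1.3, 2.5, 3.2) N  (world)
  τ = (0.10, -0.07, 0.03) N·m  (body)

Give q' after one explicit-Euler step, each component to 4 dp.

q' = (0.8496, 0.1384, -0.2458, -0.4457)

Hamilton product q⊗(0,ω) = (0.3785698, -0.2169086, 1.8576091, -0.5467371)
q' = normalize(q + ½dt·q⊗(0,ω)) = (0.8496, 0.1384, -0.2458, -0.4457)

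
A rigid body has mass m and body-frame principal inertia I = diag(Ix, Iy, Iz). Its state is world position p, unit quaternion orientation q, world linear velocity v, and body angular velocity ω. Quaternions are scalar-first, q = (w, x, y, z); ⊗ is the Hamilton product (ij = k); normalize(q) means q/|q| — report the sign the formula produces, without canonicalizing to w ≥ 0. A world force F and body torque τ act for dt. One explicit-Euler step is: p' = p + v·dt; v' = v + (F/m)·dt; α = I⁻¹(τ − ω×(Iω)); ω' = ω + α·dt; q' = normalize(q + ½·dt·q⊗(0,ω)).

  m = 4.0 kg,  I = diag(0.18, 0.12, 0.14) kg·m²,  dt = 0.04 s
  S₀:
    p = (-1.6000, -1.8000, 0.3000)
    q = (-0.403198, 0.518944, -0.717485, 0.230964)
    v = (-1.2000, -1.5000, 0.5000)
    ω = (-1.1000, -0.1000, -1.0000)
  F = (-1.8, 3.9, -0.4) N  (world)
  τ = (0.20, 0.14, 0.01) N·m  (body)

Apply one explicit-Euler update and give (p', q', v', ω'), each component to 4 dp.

p' = (-1.6480, -1.8600, 0.3200)
q' = (-0.3884, 0.5424, -0.7111, 0.2221)
v' = (-1.2180, -1.4610, 0.4960)
ω' = (-1.0560, -0.0680, -0.9953)

linear accel F/m = (-0.4500, 0.9750, -0.1000)
new position p' = (-1.6480, -1.8600, 0.3200)
new velocity v' = (-1.2180, -1.4610, 0.4960)
angular accel α = (1.1000, 0.8000, 0.1186)
ω + α·dt = (-1.0560, -0.0680, -0.9953)
2q̇ = q⊗(0,ω) = (0.7300539, 1.1840992, 0.3052034, -0.4379299)
q' = normalize(q + ½dt·q⊗(0,ω)) = (-0.3884, 0.5424, -0.7111, 0.2221)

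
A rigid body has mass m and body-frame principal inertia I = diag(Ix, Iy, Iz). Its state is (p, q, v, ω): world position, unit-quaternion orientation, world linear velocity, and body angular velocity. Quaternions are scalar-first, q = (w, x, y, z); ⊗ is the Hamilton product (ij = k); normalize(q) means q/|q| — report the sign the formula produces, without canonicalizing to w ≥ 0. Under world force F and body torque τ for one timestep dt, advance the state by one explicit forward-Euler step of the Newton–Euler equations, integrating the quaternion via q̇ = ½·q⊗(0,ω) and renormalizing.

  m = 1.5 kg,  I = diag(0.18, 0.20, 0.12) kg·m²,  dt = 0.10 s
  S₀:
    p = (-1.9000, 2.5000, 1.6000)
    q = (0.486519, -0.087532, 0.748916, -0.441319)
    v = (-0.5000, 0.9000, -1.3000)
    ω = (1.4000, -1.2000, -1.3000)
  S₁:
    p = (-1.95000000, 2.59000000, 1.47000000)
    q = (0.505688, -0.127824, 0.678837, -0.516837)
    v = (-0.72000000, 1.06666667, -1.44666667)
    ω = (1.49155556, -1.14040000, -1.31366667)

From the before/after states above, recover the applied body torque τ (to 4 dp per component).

ω₁ − ω₀ = (0.09155556, 0.05960000, -0.01366667)
applied torque τ = (0.0400, 0.0100, -0.0500)

τ = (0.0400, 0.0100, -0.0500)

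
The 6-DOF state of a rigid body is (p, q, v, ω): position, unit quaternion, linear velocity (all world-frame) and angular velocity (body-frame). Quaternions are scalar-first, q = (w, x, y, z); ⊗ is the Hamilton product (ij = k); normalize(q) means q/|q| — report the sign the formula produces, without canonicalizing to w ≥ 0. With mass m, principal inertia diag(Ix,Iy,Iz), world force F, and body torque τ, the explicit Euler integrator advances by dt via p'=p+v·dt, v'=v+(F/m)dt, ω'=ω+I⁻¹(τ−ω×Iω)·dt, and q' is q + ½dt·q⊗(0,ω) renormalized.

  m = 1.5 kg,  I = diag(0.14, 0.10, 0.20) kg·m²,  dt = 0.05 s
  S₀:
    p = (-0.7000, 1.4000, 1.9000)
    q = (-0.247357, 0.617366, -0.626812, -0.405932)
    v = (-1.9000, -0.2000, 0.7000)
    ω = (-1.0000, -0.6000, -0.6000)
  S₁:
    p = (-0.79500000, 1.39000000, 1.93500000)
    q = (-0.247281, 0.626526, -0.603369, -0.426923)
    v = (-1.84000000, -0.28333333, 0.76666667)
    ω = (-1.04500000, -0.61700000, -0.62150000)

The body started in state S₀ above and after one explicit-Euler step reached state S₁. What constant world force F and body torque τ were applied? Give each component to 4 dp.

F = (1.8000, -2.5000, 2.0000)
τ = (-0.0900, -0.0700, -0.1100)

v₁ − v₀ = (0.06000000, -0.08333333, 0.06666667)
F = m·Δv/dt = (1.8000, -2.5000, 2.0000)
Δω = ω₁−ω₀ = (-0.04500000, -0.01700000, -0.02150000)
precession coupling = (0.0360, -0.0360, -0.0240)
I·α + gyro = (-0.0900, -0.0700, -0.1100)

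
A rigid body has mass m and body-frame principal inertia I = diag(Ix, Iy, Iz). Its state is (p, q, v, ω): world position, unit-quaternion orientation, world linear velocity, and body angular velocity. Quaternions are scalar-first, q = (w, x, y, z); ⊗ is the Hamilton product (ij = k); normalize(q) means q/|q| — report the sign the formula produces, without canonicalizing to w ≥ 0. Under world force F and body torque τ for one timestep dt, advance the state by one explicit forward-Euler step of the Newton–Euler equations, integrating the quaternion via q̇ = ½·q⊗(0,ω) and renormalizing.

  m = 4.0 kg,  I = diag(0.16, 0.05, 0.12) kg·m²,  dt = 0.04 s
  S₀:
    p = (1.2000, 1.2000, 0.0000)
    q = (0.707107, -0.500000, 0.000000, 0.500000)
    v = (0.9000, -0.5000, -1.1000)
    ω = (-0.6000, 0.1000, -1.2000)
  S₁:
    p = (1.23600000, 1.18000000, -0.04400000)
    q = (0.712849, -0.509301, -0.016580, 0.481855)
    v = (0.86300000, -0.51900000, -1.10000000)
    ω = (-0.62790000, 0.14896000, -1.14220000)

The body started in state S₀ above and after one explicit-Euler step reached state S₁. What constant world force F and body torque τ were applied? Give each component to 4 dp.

velocity change Δv = (-0.03700000, -0.01900000, 0.00000000)
applied force F = (-3.7000, -1.9000, 0.0000)
rate change Δω = (-0.02790000, 0.04896000, 0.05780000)
ω₀×(Iω₀) = (-0.0084, 0.0288, 0.0066)
τ = I·(Δω/dt) + ω₀×(Iω₀) = (-0.1200, 0.0900, 0.1800)

F = (-3.7000, -1.9000, 0.0000)
τ = (-0.1200, 0.0900, 0.1800)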